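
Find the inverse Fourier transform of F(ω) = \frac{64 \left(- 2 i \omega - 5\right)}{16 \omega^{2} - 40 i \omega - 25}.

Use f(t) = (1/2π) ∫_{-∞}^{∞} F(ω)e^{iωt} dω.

f(t) = 8 \left(\frac{5 t}{4} + 1\right) e^{- \frac{5 t}{4}} u\left(t\right)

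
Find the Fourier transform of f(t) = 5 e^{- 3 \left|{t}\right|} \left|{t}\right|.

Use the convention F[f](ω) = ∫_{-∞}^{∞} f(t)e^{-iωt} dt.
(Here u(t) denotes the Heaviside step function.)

F(ω) = \frac{10 \left(9 - \omega^{2}\right)}{\left(\omega^{2} + 9\right)^{2}}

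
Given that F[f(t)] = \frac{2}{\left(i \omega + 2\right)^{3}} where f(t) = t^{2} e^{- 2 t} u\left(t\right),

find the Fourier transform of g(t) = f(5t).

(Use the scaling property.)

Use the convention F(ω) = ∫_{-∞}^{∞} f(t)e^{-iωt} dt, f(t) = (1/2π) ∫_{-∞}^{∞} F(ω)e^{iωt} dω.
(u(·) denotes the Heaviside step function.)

F[g](ω) = \frac{50}{\left(i \omega + 10\right)^{3}}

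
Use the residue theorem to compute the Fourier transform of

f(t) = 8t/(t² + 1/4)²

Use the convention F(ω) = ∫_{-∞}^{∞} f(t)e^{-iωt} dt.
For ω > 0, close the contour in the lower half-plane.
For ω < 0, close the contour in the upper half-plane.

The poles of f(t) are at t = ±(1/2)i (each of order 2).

Let g(z) = f(z)e^{-iωz}; for large |z| the factor e^{-iωz} decays in the lower half-plane when ω > 0 and in the upper half-plane when ω < 0.

Case ω > 0 (lower half-plane, clockwise contour ⇒ F(ω) = -2πi·ΣRes):
  Res_{z = - \frac{i}{2}} g(z) = 4 \omega e^{- \frac{\omega}{2}} (pole of order 2)
  F(ω) = -2πi·ΣRes = - 8 i \pi \omega e^{- \frac{\omega}{2}}

Case ω < 0 (upper half-plane, counterclockwise contour ⇒ F(ω) = +2πi·ΣRes):
  Res_{z = \frac{i}{2}} g(z) = - 4 \omega e^{\frac{\omega}{2}} (pole of order 2)
  F(ω) = 2πi·ΣRes = - 8 i \pi \omega e^{\frac{\omega}{2}}

Both cases combine into a single formula in |ω|:

F(ω) = - 8 i \pi \omega e^{- \frac{\left|{\omega}\right|}{2}}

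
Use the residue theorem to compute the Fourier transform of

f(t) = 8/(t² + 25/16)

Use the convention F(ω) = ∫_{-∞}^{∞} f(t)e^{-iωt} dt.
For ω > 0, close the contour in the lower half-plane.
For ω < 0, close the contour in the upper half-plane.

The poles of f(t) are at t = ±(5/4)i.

Let g(z) = f(z)e^{-iωz}; for large |z| the factor e^{-iωz} decays in the lower half-plane when ω > 0 and in the upper half-plane when ω < 0.

Case ω > 0 (lower half-plane, clockwise contour ⇒ F(ω) = -2πi·ΣRes):
  Res_{z = - \frac{5 i}{4}} g(z) = \frac{16 i e^{- \frac{5 \omega}{4}}}{5}
  F(ω) = -2πi·ΣRes = \frac{32 \pi e^{- \frac{5 \omega}{4}}}{5}

Case ω < 0 (upper half-plane, counterclockwise contour ⇒ F(ω) = +2πi·ΣRes):
  Res_{z = \frac{5 i}{4}} g(z) = - \frac{16 i e^{\frac{5 \omega}{4}}}{5}
  F(ω) = 2πi·ΣRes = \frac{32 \pi e^{\frac{5 \omega}{4}}}{5}

Both cases combine into a single formula in |ω|:

F(ω) = \frac{32 \pi e^{- \frac{5 \left|{\omega}\right|}{4}}}{5}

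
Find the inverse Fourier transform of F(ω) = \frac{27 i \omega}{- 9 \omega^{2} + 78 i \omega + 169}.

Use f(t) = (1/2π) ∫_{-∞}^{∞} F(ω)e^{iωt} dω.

f(t) = 3 \left(1 - \frac{13 t}{3}\right) e^{- \frac{13 t}{3}} u\left(t\right)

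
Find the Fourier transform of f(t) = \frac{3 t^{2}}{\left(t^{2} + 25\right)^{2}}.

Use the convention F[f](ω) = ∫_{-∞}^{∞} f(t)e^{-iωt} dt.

F(ω) = \frac{3 \pi \left(1 - 5 \left|{\omega}\right|\right) e^{- 5 \left|{\omega}\right|}}{10}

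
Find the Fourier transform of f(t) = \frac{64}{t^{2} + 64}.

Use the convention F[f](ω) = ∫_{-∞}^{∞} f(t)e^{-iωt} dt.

F(ω) = 8 \pi e^{- 8 \left|{\omega}\right|}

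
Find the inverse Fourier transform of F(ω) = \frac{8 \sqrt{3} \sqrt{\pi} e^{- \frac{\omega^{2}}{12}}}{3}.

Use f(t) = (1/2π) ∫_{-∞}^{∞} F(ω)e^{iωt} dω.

f(t) = 8 e^{- 3 t^{2}}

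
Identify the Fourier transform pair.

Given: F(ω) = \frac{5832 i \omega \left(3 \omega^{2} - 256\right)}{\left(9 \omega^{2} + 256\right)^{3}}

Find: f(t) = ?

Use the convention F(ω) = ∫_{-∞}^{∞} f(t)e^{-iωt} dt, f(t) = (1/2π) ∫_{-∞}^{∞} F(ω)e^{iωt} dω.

f(t) = 6 t e^{- \frac{16 \left|{t}\right|}{3}} \left|{t}\right|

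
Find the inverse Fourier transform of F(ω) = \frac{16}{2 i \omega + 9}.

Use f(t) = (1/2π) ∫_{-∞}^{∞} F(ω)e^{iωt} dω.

f(t) = 8 e^{- \frac{9 t}{2}} u\left(t\right)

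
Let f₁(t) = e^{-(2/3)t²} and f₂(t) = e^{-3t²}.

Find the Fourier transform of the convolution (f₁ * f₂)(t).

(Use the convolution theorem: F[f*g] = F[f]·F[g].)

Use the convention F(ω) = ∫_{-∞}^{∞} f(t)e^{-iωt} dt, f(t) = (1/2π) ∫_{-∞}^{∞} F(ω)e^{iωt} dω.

F[f₁*f₂](ω) = \frac{\sqrt{2} \pi e^{- \frac{11 \omega^{2}}{24}}}{2}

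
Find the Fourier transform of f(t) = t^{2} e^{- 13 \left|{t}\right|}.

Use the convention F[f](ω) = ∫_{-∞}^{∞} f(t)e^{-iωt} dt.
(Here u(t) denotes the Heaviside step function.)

F(ω) = \frac{52 \left(169 - 3 \omega^{2}\right)}{\left(\omega^{2} + 169\right)^{3}}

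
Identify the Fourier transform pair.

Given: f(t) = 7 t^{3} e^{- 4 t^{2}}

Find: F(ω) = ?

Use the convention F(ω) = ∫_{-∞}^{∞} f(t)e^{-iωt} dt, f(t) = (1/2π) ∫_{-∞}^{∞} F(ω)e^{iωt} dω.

F(ω) = \frac{7 i \sqrt{\pi} \omega \left(\omega^{2} - 24\right) e^{- \frac{\omega^{2}}{16}}}{1024}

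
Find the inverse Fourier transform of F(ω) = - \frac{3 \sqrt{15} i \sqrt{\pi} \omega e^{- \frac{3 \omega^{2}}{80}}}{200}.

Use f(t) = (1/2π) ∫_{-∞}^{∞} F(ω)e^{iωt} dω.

f(t) = 2 t e^{- \frac{20 t^{2}}{3}}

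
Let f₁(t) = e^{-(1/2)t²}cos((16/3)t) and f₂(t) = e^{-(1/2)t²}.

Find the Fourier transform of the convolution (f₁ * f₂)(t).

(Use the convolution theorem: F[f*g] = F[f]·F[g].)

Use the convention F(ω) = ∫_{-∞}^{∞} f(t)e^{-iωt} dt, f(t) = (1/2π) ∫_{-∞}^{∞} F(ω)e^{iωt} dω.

F[f₁*f₂](ω) = \pi \left(e^{\frac{32 \omega}{3}} + 1\right) e^{- \omega^{2} - \frac{16 \omega}{3} - \frac{128}{9}}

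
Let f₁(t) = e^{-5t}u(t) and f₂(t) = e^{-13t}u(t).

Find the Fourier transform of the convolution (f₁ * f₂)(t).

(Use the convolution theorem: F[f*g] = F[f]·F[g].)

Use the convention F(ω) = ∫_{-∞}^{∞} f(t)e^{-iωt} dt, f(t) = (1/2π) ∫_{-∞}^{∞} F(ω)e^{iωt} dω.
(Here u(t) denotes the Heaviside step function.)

F[f₁*f₂](ω) = \frac{1}{\left(i \omega + 5\right) \left(i \omega + 13\right)}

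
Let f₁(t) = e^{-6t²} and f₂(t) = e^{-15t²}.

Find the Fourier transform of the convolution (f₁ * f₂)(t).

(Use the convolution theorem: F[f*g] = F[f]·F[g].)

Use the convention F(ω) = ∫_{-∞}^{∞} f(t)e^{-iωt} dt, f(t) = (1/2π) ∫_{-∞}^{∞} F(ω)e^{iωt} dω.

F[f₁*f₂](ω) = \frac{\sqrt{10} \pi e^{- \frac{7 \omega^{2}}{120}}}{30}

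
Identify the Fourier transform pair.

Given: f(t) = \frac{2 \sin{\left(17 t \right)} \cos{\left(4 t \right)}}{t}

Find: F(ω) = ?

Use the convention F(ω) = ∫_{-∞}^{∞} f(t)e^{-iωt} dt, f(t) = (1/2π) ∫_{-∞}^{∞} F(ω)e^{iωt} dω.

F(ω) = \begin{cases} 2 \pi & \text{for}\: \omega > -13 \wedge \omega < 13 \\\pi & \text{for}\: \omega > -21 \wedge \omega < 21 \\0 & \text{otherwise} \end{cases}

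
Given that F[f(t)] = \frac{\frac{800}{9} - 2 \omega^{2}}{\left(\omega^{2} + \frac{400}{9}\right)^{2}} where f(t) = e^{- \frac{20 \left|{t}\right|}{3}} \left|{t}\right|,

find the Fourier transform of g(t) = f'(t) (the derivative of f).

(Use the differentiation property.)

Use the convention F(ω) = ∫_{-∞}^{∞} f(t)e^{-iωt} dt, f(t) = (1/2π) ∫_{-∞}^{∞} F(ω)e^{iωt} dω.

F[g](ω) = - \frac{18 i \omega \left(9 \omega^{2} - 400\right)}{\left(9 \omega^{2} + 400\right)^{2}}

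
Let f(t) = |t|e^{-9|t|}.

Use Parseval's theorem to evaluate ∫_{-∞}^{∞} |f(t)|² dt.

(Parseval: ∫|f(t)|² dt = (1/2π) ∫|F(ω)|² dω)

∫|f(t)|² dt = \frac{1}{1458}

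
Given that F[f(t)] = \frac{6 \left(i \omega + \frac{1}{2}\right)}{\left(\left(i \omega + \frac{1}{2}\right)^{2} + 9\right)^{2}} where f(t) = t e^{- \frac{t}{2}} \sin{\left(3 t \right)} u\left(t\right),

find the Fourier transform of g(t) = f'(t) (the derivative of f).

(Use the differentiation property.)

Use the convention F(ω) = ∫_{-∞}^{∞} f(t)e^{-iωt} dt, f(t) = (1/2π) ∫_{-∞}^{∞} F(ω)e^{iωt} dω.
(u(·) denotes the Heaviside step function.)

F[g](ω) = \frac{48 i \omega \left(2 i \omega + 1\right)}{\left(\left(2 i \omega + 1\right)^{2} + 36\right)^{2}}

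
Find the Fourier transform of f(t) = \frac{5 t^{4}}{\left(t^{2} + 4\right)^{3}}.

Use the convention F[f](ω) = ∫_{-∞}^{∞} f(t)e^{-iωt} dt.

F(ω) = \frac{5 \pi \left(4 \omega^{2} - 10 \left|{\omega}\right| + 3\right) e^{- 2 \left|{\omega}\right|}}{16}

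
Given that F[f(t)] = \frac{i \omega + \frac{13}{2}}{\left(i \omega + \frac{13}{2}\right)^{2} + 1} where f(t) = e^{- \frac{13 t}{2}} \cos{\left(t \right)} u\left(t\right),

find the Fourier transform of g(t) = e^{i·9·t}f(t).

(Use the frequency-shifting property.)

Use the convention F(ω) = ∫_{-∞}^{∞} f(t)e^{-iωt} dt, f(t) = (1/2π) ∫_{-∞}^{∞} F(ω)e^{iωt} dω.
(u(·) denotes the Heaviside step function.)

F[g](ω) = \frac{2 \left(2 i \left(\omega - 9\right) + 13\right)}{\left(2 i \left(\omega - 9\right) + 13\right)^{2} + 4}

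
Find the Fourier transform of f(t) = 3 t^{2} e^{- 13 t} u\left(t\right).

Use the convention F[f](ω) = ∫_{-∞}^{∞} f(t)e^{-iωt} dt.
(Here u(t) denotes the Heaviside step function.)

F(ω) = \frac{6}{\left(i \omega + 13\right)^{3}}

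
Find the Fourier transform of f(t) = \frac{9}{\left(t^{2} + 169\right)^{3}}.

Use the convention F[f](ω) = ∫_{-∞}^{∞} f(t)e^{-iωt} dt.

F(ω) = \frac{9 \pi \left(169 \omega^{2} + 39 \left|{\omega}\right| + 3\right) e^{- 13 \left|{\omega}\right|}}{2970344}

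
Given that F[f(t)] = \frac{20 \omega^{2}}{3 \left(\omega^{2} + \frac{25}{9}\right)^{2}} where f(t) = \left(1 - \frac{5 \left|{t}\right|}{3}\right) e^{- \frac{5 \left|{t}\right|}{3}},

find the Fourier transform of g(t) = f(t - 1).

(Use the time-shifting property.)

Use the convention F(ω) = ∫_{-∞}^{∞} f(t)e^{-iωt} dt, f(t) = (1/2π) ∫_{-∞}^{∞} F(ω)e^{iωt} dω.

F[g](ω) = \frac{540 \omega^{2} e^{- i \omega}}{\left(9 \omega^{2} + 25\right)^{2}}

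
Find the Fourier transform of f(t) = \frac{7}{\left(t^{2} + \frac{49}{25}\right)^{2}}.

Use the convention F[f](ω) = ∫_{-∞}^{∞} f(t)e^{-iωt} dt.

F(ω) = \frac{25 \pi \left(7 \left|{\omega}\right| + 5\right) e^{- \frac{7 \left|{\omega}\right|}{5}}}{98}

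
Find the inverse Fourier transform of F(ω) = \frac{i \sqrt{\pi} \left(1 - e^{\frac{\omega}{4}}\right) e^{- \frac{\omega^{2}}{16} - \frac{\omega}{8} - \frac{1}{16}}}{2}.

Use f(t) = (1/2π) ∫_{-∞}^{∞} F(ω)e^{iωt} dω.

f(t) = 2 e^{- 4 t^{2}} \sin{\left(t \right)}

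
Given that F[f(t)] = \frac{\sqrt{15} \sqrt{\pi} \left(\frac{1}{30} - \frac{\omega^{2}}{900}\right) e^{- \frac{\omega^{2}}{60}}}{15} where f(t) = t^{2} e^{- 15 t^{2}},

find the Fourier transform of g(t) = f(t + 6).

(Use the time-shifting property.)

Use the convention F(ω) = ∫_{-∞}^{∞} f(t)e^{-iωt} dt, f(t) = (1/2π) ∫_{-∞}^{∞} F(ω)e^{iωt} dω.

F[g](ω) = \frac{\sqrt{15} \sqrt{\pi} \left(30 - \omega^{2}\right) e^{\frac{\omega \left(- \omega + 360 i\right)}{60}}}{13500}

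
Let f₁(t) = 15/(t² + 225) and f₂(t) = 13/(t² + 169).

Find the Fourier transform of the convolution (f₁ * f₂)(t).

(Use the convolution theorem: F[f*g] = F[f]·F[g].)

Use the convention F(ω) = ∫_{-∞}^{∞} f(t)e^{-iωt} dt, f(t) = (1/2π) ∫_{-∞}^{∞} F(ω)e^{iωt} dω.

F[f₁*f₂](ω) = \pi^{2} e^{- 28 \left|{\omega}\right|}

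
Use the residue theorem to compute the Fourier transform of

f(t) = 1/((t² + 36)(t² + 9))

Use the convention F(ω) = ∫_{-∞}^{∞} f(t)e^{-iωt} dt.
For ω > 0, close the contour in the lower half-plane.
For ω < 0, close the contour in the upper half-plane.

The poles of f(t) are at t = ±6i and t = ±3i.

Let g(z) = f(z)e^{-iωz}; for large |z| the factor e^{-iωz} decays in the lower half-plane when ω > 0 and in the upper half-plane when ω < 0.

Case ω > 0 (lower half-plane, clockwise contour ⇒ F(ω) = -2πi·ΣRes):
  Res_{z = - 6 i} g(z) = - \frac{i e^{- 6 \omega}}{324}
  Res_{z = - 3 i} g(z) = \frac{i e^{- 3 \omega}}{162}
  F(ω) = -2πi·ΣRes = \frac{\pi \left(2 e^{3 \omega} - 1\right) e^{- 6 \omega}}{162}

Case ω < 0 (upper half-plane, counterclockwise contour ⇒ F(ω) = +2πi·ΣRes):
  Res_{z = 6 i} g(z) = \frac{i e^{6 \omega}}{324}
  Res_{z = 3 i} g(z) = - \frac{i e^{3 \omega}}{162}
  F(ω) = 2πi·ΣRes = \frac{\pi \left(2 - e^{3 \omega}\right) e^{3 \omega}}{162}

Both cases combine into a single formula in |ω|:

F(ω) = \frac{\pi \left(2 e^{3 \left|{\omega}\right|} - 1\right) e^{- 6 \left|{\omega}\right|}}{162}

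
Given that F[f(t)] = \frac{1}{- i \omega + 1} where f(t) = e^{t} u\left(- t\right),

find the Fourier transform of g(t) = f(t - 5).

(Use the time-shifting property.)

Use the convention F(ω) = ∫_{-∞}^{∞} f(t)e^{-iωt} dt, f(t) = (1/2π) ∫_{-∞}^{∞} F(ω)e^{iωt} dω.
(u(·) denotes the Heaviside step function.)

F[g](ω) = \frac{i e^{- 5 i \omega}}{\omega + i}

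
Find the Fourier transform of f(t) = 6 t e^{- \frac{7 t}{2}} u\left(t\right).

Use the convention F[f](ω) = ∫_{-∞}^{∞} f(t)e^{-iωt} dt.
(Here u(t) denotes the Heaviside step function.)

F(ω) = \frac{24}{\left(2 i \omega + 7\right)^{2}}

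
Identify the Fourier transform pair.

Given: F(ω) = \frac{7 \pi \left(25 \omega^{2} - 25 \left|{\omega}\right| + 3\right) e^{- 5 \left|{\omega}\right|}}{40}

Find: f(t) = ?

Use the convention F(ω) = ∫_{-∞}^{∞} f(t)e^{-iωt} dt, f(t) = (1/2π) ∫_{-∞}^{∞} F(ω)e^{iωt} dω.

f(t) = \frac{7 t^{4}}{\left(t^{2} + 25\right)^{3}}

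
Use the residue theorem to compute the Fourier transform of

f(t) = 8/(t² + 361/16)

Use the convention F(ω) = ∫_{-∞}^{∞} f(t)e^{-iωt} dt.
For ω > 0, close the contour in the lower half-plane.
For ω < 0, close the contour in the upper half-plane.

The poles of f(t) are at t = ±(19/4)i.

Let g(z) = f(z)e^{-iωz}; for large |z| the factor e^{-iωz} decays in the lower half-plane when ω > 0 and in the upper half-plane when ω < 0.

Case ω > 0 (lower half-plane, clockwise contour ⇒ F(ω) = -2πi·ΣRes):
  Res_{z = - \frac{19 i}{4}} g(z) = \frac{16 i e^{- \frac{19 \omega}{4}}}{19}
  F(ω) = -2πi·ΣRes = \frac{32 \pi e^{- \frac{19 \omega}{4}}}{19}

Case ω < 0 (upper half-plane, counterclockwise contour ⇒ F(ω) = +2πi·ΣRes):
  Res_{z = \frac{19 i}{4}} g(z) = - \frac{16 i e^{\frac{19 \omega}{4}}}{19}
  F(ω) = 2πi·ΣRes = \frac{32 \pi e^{\frac{19 \omega}{4}}}{19}

Both cases combine into a single formula in |ω|:

F(ω) = \frac{32 \pi e^{- \frac{19 \left|{\omega}\right|}{4}}}{19}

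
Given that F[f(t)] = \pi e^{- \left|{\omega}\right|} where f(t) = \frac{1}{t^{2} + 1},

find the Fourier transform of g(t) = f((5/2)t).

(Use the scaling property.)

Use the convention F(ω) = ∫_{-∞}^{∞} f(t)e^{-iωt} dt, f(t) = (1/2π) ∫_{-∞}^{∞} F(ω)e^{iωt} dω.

F[g](ω) = \frac{2 \pi e^{- \frac{2 \left|{\omega}\right|}{5}}}{5}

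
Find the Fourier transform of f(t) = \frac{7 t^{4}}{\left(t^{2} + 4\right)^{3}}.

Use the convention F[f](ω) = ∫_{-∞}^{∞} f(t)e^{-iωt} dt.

F(ω) = \frac{7 \pi \left(4 \omega^{2} - 10 \left|{\omega}\right| + 3\right) e^{- 2 \left|{\omega}\right|}}{16}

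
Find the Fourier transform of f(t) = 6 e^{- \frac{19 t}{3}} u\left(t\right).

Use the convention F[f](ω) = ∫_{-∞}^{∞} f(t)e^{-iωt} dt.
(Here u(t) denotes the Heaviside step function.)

F(ω) = \frac{18}{3 i \omega + 19}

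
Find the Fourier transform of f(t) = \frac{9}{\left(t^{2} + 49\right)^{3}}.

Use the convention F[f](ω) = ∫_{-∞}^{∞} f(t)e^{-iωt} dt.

F(ω) = \frac{9 \pi \left(49 \omega^{2} + 21 \left|{\omega}\right| + 3\right) e^{- 7 \left|{\omega}\right|}}{134456}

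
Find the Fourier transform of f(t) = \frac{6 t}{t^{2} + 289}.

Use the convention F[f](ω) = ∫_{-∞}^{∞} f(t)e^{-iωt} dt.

F(ω) = - 6 i \pi e^{- 17 \left|{\omega}\right|} \operatorname{sign}{\left(\omega \right)}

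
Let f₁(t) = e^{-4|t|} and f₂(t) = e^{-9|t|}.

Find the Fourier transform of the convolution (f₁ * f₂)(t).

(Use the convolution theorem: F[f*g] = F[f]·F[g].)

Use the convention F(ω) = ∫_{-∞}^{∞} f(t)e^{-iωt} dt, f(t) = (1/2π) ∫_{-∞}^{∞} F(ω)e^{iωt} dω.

F[f₁*f₂](ω) = \frac{144}{\left(\omega^{2} + 16\right) \left(\omega^{2} + 81\right)}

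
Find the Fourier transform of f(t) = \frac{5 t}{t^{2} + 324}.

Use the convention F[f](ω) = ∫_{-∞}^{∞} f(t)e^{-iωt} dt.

F(ω) = - 5 i \pi e^{- 18 \left|{\omega}\right|} \operatorname{sign}{\left(\omega \right)}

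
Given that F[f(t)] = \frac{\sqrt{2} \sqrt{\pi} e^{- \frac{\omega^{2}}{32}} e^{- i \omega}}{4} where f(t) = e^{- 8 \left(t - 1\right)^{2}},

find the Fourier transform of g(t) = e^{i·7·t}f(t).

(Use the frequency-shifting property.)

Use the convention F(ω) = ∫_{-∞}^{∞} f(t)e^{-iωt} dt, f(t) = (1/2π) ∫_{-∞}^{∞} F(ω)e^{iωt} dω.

F[g](ω) = \frac{\sqrt{2} \sqrt{\pi} e^{- \frac{\left(\omega - 7\right) \left(\omega - 7 + 32 i\right)}{32}}}{4}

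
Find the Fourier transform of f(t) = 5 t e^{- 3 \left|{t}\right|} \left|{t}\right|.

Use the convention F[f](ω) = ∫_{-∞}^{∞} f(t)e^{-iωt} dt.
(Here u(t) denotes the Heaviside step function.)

F(ω) = \frac{20 i \omega \left(\omega^{2} - 27\right)}{\left(\omega^{2} + 9\right)^{3}}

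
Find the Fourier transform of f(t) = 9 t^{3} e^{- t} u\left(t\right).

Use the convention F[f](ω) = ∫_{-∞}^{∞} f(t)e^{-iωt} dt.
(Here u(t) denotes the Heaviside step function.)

F(ω) = \frac{54}{\left(i \omega + 1\right)^{4}}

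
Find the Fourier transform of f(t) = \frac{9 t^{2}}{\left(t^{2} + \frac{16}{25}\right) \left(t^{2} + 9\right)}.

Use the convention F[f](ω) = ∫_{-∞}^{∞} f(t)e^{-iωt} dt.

F(ω) = \frac{675 \pi e^{- 3 \left|{\omega}\right|}}{209} - \frac{180 \pi e^{- \frac{4 \left|{\omega}\right|}{5}}}{209}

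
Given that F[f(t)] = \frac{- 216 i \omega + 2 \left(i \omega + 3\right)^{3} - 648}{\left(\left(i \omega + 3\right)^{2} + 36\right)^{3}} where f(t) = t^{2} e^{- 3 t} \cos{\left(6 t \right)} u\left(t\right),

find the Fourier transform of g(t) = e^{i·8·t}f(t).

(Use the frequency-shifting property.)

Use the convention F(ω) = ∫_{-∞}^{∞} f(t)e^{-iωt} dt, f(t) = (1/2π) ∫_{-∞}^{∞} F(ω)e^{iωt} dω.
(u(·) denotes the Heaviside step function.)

F[g](ω) = \frac{2 \left(108 i \left(8 - \omega\right) + \left(i \left(\omega - 8\right) + 3\right)^{3} - 324\right)}{\left(\left(i \left(\omega - 8\right) + 3\right)^{2} + 36\right)^{3}}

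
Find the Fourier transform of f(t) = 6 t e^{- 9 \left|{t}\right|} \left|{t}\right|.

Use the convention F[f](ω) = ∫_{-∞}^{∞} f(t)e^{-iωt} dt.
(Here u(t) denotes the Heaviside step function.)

F(ω) = \frac{24 i \omega \left(\omega^{2} - 243\right)}{\left(\omega^{2} + 81\right)^{3}}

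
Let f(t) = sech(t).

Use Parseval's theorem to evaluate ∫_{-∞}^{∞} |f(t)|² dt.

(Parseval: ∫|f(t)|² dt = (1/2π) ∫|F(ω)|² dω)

∫|f(t)|² dt = 2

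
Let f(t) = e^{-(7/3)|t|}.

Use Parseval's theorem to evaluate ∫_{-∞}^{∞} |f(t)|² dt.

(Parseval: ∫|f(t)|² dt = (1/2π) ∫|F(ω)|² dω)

∫|f(t)|² dt = \frac{3}{7}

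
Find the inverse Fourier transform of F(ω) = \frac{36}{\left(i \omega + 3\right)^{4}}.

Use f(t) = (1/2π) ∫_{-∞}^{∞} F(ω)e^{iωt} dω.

f(t) = 6 t^{3} e^{- 3 t} u\left(t\right)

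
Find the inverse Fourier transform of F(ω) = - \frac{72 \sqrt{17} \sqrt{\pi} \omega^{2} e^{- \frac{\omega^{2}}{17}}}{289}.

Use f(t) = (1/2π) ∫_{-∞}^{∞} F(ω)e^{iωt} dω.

f(t) = 9 \left(17 t^{2} - 2\right) e^{- \frac{17 t^{2}}{4}}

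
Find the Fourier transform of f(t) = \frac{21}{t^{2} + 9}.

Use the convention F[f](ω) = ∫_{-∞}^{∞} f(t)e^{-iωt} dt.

F(ω) = 7 \pi e^{- 3 \left|{\omega}\right|}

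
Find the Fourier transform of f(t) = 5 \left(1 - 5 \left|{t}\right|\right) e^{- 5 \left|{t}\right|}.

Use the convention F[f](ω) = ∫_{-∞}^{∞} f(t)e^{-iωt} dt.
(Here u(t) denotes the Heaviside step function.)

F(ω) = \frac{100 \omega^{2}}{\left(\omega^{2} + 25\right)^{2}}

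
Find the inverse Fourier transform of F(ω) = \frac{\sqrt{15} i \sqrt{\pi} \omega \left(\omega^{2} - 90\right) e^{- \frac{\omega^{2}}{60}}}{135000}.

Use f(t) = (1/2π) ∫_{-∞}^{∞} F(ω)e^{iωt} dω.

f(t) = 3 t^{3} e^{- 15 t^{2}}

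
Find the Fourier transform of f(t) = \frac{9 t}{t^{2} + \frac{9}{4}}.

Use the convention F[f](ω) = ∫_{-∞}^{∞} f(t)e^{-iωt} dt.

F(ω) = - 9 i \pi e^{- \frac{3 \left|{\omega}\right|}{2}} \operatorname{sign}{\left(\omega \right)}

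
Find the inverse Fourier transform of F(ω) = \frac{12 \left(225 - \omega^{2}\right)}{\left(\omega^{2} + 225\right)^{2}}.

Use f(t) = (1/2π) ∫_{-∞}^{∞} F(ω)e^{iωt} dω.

f(t) = 6 e^{- 15 \left|{t}\right|} \left|{t}\right|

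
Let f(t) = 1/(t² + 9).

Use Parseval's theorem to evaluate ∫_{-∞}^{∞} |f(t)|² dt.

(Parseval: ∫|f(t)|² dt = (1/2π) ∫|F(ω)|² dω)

∫|f(t)|² dt = \frac{\pi}{54}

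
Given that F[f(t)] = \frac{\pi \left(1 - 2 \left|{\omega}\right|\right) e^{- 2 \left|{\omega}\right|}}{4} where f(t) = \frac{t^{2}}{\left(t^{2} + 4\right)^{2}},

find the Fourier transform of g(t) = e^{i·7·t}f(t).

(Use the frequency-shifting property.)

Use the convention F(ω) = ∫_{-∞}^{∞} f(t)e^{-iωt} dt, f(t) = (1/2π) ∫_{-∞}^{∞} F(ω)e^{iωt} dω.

F[g](ω) = \frac{\pi \left(1 - 2 \left|{\omega - 7}\right|\right) e^{- 2 \left|{\omega - 7}\right|}}{4}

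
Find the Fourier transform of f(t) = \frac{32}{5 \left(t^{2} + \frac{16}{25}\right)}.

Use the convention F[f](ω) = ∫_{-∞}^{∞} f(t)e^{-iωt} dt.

F(ω) = 8 \pi e^{- \frac{4 \left|{\omega}\right|}{5}}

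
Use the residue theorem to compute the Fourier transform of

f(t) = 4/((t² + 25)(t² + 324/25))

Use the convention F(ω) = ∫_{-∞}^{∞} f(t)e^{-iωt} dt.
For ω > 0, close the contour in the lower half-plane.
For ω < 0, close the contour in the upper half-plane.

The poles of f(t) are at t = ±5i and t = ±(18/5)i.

Let g(z) = f(z)e^{-iωz}; for large |z| the factor e^{-iωz} decays in the lower half-plane when ω > 0 and in the upper half-plane when ω < 0.

Case ω > 0 (lower half-plane, clockwise contour ⇒ F(ω) = -2πi·ΣRes):
  Res_{z = - 5 i} g(z) = - \frac{10 i e^{- 5 \omega}}{301}
  Res_{z = - \frac{18 i}{5}} g(z) = \frac{125 i e^{- \frac{18 \omega}{5}}}{2709}
  F(ω) = -2πi·ΣRes = - \frac{20 \pi e^{- 5 \omega}}{301} + \frac{250 \pi e^{- \frac{18 \omega}{5}}}{2709}

Case ω < 0 (upper half-plane, counterclockwise contour ⇒ F(ω) = +2πi·ΣRes):
  Res_{z = 5 i} g(z) = \frac{10 i e^{5 \omega}}{301}
  Res_{z = \frac{18 i}{5}} g(z) = - \frac{125 i e^{\frac{18 \omega}{5}}}{2709}
  F(ω) = 2πi·ΣRes = \frac{10 \pi \left(25 e^{\frac{18 \omega}{5}} - 18 e^{5 \omega}\right)}{2709}

Both cases combine into a single formula in |ω|:

F(ω) = - \frac{20 \pi e^{- 5 \left|{\omega}\right|}}{301} + \frac{250 \pi e^{- \frac{18 \left|{\omega}\right|}{5}}}{2709}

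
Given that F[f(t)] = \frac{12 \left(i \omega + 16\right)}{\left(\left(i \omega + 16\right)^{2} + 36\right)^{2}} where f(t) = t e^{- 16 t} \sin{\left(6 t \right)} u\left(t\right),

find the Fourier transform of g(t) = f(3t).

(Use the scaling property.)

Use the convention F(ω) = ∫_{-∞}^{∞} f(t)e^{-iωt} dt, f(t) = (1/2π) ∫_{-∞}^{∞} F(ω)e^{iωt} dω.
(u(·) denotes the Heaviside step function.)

F[g](ω) = \frac{108 \left(i \omega + 48\right)}{\left(\left(i \omega + 48\right)^{2} + 324\right)^{2}}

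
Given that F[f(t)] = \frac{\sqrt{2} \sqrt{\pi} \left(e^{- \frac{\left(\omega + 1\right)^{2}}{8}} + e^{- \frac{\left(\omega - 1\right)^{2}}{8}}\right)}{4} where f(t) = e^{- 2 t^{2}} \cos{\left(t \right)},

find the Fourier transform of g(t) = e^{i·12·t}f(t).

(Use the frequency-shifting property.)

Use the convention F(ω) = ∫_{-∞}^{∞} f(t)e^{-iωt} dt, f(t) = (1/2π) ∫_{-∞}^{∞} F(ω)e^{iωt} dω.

F[g](ω) = \frac{\sqrt{2} \sqrt{\pi} \left(e^{\frac{\omega}{2}} + e^{6}\right) e^{- \frac{\omega^{2}}{8} + \frac{11 \omega}{4} - \frac{169}{8}}}{4}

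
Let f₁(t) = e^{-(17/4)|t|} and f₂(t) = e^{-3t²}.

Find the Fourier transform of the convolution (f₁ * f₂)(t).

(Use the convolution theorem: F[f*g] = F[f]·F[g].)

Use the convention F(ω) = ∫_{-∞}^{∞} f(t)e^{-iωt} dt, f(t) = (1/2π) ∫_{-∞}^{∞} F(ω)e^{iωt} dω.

F[f₁*f₂](ω) = \frac{136 \sqrt{3} \sqrt{\pi} e^{- \frac{\omega^{2}}{12}}}{3 \left(16 \omega^{2} + 289\right)}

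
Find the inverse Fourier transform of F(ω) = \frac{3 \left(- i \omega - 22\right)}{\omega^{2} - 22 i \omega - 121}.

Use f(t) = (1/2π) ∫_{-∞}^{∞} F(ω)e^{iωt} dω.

f(t) = 3 \left(11 t + 1\right) e^{- 11 t} u\left(t\right)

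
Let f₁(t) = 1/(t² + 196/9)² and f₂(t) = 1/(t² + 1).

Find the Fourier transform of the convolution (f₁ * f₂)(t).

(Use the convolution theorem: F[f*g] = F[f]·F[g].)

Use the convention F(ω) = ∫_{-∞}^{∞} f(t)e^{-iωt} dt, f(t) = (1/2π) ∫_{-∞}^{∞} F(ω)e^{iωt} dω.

F[f₁*f₂](ω) = \frac{9 \pi^{2} \left(14 \left|{\omega}\right| + 3\right) e^{- \frac{17 \left|{\omega}\right|}{3}}}{5488}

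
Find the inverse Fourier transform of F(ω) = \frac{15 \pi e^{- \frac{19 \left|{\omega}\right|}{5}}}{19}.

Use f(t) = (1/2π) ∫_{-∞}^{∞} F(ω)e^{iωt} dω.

f(t) = \frac{3}{t^{2} + \frac{361}{25}}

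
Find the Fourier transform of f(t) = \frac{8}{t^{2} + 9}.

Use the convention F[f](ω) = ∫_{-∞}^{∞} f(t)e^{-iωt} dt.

F(ω) = \frac{8 \pi e^{- 3 \left|{\omega}\right|}}{3}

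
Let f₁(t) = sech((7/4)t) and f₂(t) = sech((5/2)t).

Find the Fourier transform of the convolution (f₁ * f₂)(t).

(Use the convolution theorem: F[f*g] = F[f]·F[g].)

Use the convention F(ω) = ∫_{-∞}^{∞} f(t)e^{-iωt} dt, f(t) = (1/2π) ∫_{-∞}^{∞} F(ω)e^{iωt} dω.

F[f₁*f₂](ω) = \frac{8 \pi^{2}}{35 \cosh{\left(\frac{\pi \omega}{5} \right)} \cosh{\left(\frac{2 \pi \omega}{7} \right)}}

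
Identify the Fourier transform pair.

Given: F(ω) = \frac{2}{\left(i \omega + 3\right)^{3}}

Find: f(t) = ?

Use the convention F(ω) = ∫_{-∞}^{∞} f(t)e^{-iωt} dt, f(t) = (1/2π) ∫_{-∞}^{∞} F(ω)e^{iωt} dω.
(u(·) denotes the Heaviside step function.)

f(t) = t^{2} e^{- 3 t} u\left(t\right)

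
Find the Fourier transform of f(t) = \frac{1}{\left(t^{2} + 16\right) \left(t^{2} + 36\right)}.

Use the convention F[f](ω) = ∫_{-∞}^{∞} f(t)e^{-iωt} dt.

F(ω) = \frac{\pi \left(3 e^{2 \left|{\omega}\right|} - 2\right) e^{- 6 \left|{\omega}\right|}}{240}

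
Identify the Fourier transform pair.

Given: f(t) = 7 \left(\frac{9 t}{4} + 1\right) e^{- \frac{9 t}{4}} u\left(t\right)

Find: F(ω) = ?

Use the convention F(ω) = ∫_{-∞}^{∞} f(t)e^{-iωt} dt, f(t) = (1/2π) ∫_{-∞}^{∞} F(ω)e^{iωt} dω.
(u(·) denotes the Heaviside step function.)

F(ω) = \frac{56 \left(- 2 i \omega - 9\right)}{16 \omega^{2} - 72 i \omega - 81}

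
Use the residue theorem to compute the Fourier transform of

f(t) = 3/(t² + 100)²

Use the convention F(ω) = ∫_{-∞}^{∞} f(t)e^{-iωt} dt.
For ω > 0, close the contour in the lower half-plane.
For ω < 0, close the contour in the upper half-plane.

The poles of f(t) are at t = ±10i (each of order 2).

Let g(z) = f(z)e^{-iωz}; for large |z| the factor e^{-iωz} decays in the lower half-plane when ω > 0 and in the upper half-plane when ω < 0.

Case ω > 0 (lower half-plane, clockwise contour ⇒ F(ω) = -2πi·ΣRes):
  Res_{z = - 10 i} g(z) = \frac{3 i \left(10 \omega + 1\right) e^{- 10 \omega}}{4000} (pole of order 2)
  F(ω) = -2πi·ΣRes = \frac{3 \pi \left(10 \omega + 1\right) e^{- 10 \omega}}{2000}

Case ω < 0 (upper half-plane, counterclockwise contour ⇒ F(ω) = +2πi·ΣRes):
  Res_{z = 10 i} g(z) = \frac{3 i \left(10 \omega - 1\right) e^{10 \omega}}{4000} (pole of order 2)
  F(ω) = 2πi·ΣRes = \frac{3 \pi \left(1 - 10 \omega\right) e^{10 \omega}}{2000}

Both cases combine into a single formula in |ω|:

F(ω) = \frac{3 \pi \left(10 \left|{\omega}\right| + 1\right) e^{- 10 \left|{\omega}\right|}}{2000}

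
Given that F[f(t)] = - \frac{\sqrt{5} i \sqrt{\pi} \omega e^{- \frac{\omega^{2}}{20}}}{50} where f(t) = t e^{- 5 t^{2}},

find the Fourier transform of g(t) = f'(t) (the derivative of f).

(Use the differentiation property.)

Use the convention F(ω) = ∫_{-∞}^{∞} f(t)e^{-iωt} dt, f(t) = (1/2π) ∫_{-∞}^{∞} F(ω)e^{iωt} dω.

F[g](ω) = \frac{\sqrt{5} \sqrt{\pi} \omega^{2} e^{- \frac{\omega^{2}}{20}}}{50}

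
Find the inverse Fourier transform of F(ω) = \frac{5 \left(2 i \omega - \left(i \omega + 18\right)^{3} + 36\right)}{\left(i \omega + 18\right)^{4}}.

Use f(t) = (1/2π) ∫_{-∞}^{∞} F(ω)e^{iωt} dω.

f(t) = 5 \left(t^{2} - 1\right) e^{- 18 t} u\left(t\right)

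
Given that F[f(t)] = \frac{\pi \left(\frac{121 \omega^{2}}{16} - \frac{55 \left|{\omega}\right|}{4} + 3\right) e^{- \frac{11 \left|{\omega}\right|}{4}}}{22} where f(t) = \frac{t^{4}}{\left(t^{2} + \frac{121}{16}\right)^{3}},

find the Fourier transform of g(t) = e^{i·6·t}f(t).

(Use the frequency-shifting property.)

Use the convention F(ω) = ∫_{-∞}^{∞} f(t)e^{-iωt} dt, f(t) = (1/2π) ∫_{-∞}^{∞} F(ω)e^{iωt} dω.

F[g](ω) = \frac{\pi \left(121 \left(\omega - 6\right)^{2} - 220 \left|{\omega - 6}\right| + 48\right) e^{- \frac{11 \left|{\omega - 6}\right|}{4}}}{352}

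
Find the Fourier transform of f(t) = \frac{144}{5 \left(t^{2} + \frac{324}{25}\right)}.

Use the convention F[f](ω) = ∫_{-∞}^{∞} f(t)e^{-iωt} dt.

F(ω) = 8 \pi e^{- \frac{18 \left|{\omega}\right|}{5}}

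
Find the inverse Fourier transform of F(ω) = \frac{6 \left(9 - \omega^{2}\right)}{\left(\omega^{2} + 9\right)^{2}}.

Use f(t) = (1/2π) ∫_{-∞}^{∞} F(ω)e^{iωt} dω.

f(t) = 3 e^{- 3 \left|{t}\right|} \left|{t}\right|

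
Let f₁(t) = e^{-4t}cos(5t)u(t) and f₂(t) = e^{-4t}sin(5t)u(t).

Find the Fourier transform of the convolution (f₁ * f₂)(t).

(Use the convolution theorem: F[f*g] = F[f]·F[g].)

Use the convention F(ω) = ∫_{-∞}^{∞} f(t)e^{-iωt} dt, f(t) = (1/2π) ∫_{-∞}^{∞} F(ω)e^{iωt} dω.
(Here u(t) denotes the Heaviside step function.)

F[f₁*f₂](ω) = \frac{5 \left(i \omega + 4\right)}{\left(\left(i \omega + 4\right)^{2} + 25\right)^{2}}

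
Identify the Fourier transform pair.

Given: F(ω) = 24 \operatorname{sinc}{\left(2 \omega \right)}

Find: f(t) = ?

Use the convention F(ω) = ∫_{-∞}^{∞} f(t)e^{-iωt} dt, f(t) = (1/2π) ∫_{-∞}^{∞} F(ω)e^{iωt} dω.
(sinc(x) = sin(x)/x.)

f(t) = 6 \left(\begin{cases} 1 & \text{for}\: \left|{t}\right| < 2 \\0 & \text{otherwise} \end{cases}\right)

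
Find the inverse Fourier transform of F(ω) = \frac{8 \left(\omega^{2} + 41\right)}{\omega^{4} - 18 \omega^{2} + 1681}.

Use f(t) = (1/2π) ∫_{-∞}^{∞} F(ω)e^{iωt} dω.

f(t) = e^{- 4 \left|{t}\right|} \cos{\left(5 \left|{t}\right| \right)}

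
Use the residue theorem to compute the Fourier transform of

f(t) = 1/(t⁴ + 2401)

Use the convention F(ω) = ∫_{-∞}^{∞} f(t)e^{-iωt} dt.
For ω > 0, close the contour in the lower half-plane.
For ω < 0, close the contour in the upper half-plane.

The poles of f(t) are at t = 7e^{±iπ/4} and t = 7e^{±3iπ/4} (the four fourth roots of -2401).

Let g(z) = f(z)e^{-iωz}; for large |z| the factor e^{-iωz} decays in the lower half-plane when ω > 0 and in the upper half-plane when ω < 0.

Case ω > 0 (lower half-plane, clockwise contour ⇒ F(ω) = -2πi·ΣRes):
  Res_{z = - \frac{7 \sqrt{2}}{2} - \frac{7 \sqrt{2} i}{2}} g(z) = \frac{\sqrt{2} i \left(1 - i\right) e^{\frac{7 \sqrt{2} \omega \left(-1 + i\right)}{2}}}{2744}
  Res_{z = \frac{7 \sqrt{2}}{2} - \frac{7 \sqrt{2} i}{2}} g(z) = \frac{\sqrt{2} i \left(1 + i\right) e^{- \frac{7 \sqrt{2} \omega \left(1 + i\right)}{2}}}{2744}
  F(ω) = -2πi·ΣRes = \frac{\sqrt{2} \pi \left(1 - i\right) \left(e^{7 \sqrt{2} i \omega} + i\right) e^{- \frac{7 \sqrt{2} \omega \left(1 + i\right)}{2}}}{1372} = \frac{\pi e^{- \frac{7 \sqrt{2} \omega}{2}} \sin{\left(\frac{7 \sqrt{2} \omega}{2} + \frac{\pi}{4} \right)}}{343}

Case ω < 0 (upper half-plane, counterclockwise contour ⇒ F(ω) = +2πi·ΣRes):
  Res_{z = \frac{7 \sqrt{2}}{2} + \frac{7 \sqrt{2} i}{2}} g(z) = \frac{\sqrt{2} i \left(-1 + i\right) e^{\frac{7 \sqrt{2} \omega \left(1 - i\right)}{2}}}{2744}
  Res_{z = - \frac{7 \sqrt{2}}{2} + \frac{7 \sqrt{2} i}{2}} g(z) = \frac{\sqrt{2} \left(1 - i\right) e^{\frac{7 \sqrt{2} \omega \left(1 + i\right)}{2}}}{2744}
  F(ω) = 2πi·ΣRes = - \frac{\sqrt{2} i \pi \left(i \left(1 - i\right) e^{\frac{7 \sqrt{2} \omega \left(1 - i\right)}{2}} - \left(1 - i\right) e^{\frac{7 \sqrt{2} \omega \left(1 + i\right)}{2}}\right)}{1372} = \frac{\pi e^{\frac{7 \sqrt{2} \omega}{2}} \cos{\left(\frac{7 \sqrt{2} \omega}{2} + \frac{\pi}{4} \right)}}{343}

Both cases combine into a single formula in |ω|:

F(ω) = \frac{\pi e^{- \frac{7 \sqrt{2} \left|{\omega}\right|}{2}} \sin{\left(\frac{7 \sqrt{2} \left|{\omega}\right|}{2} + \frac{\pi}{4} \right)}}{343}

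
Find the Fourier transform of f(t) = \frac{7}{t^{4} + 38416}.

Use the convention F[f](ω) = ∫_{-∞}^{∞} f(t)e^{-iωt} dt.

F(ω) = \frac{\pi e^{- 7 \sqrt{2} \left|{\omega}\right|} \sin{\left(7 \sqrt{2} \left|{\omega}\right| + \frac{\pi}{4} \right)}}{392}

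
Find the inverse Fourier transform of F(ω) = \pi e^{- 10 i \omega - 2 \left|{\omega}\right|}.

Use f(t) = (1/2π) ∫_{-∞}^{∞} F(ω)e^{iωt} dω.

f(t) = \frac{2}{\left(t - 10\right)^{2} + 4}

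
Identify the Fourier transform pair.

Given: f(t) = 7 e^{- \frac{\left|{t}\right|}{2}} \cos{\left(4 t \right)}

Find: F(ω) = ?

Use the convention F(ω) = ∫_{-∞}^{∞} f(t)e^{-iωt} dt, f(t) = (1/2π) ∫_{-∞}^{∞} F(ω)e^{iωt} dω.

F(ω) = \frac{28 \left(4 \omega^{2} + 65\right)}{16 \omega^{4} - 504 \omega^{2} + 4225}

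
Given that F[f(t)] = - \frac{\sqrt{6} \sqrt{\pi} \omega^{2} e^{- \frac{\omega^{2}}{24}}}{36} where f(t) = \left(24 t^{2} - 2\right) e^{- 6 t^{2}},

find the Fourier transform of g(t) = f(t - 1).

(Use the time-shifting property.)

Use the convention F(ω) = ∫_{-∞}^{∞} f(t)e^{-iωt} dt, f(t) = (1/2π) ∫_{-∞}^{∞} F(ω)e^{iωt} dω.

F[g](ω) = - \frac{\sqrt{6} \sqrt{\pi} \omega^{2} e^{- \omega \left(\frac{\omega}{24} + i\right)}}{36}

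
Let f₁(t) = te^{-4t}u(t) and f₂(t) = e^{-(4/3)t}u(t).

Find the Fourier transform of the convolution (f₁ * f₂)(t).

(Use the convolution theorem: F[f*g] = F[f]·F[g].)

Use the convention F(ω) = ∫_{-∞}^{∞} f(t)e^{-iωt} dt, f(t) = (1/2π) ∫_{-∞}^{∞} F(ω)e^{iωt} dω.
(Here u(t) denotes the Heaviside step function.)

F[f₁*f₂](ω) = \frac{3}{\left(i \omega + 4\right)^{2} \left(3 i \omega + 4\right)}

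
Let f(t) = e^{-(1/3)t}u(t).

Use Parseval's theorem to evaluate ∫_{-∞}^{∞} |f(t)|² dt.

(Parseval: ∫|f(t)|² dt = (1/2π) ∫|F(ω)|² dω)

∫|f(t)|² dt = \frac{3}{2}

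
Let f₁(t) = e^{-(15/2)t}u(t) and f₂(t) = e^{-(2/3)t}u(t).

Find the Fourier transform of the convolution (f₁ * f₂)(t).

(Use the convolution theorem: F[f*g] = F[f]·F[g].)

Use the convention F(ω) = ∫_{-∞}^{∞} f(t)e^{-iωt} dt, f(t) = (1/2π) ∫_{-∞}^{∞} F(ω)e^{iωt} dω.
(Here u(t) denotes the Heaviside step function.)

F[f₁*f₂](ω) = \frac{6}{- 6 \omega^{2} + 49 i \omega + 30}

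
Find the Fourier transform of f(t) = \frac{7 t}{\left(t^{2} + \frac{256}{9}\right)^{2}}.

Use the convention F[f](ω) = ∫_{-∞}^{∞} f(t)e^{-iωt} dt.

F(ω) = - \frac{21 i \pi \omega e^{- \frac{16 \left|{\omega}\right|}{3}}}{32}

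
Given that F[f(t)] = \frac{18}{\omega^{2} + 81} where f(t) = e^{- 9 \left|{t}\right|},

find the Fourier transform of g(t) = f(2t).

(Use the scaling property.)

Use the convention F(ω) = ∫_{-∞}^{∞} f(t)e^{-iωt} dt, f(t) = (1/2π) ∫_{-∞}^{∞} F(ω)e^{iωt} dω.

F[g](ω) = \frac{36}{\omega^{2} + 324}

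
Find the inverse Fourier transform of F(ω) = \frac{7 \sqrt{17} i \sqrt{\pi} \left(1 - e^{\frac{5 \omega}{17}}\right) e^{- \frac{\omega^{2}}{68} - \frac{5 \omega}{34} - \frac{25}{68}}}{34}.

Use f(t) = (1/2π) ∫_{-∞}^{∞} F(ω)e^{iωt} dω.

f(t) = 7 e^{- 17 t^{2}} \sin{\left(5 t \right)}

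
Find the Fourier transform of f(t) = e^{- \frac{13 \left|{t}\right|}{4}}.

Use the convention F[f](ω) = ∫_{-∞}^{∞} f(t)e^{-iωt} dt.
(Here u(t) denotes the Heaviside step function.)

F(ω) = \frac{104}{16 \omega^{2} + 169}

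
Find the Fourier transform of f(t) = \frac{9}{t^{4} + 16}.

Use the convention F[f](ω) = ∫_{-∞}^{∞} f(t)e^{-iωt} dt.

F(ω) = \frac{9 \pi e^{- \sqrt{2} \left|{\omega}\right|} \sin{\left(\sqrt{2} \left|{\omega}\right| + \frac{\pi}{4} \right)}}{8}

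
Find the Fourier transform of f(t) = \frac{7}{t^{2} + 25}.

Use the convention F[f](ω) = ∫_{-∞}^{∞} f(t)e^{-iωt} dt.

F(ω) = \frac{7 \pi e^{- 5 \left|{\omega}\right|}}{5}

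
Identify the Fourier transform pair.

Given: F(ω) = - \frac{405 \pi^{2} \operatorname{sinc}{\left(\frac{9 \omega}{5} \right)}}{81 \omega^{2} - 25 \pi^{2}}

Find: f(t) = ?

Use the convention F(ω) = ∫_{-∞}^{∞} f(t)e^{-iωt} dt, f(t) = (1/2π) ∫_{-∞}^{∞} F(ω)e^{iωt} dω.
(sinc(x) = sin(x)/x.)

f(t) = 9 \left(\begin{cases} \frac{\cos{\left(\frac{5 \pi t}{9} \right)}}{2} + \frac{1}{2} & \text{for}\: \left|{t}\right| < \frac{9}{5} \\0 & \text{otherwise} \end{cases}\right)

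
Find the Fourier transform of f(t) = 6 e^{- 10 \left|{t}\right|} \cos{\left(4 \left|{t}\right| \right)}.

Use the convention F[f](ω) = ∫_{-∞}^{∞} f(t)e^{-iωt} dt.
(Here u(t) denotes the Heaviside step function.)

F(ω) = \frac{120 \left(\omega^{2} + 116\right)}{\omega^{4} + 168 \omega^{2} + 13456}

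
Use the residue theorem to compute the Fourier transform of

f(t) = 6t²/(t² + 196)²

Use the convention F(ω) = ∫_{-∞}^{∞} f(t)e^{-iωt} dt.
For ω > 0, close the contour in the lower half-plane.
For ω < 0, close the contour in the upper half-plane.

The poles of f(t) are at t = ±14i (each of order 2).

Let g(z) = f(z)e^{-iωz}; for large |z| the factor e^{-iωz} decays in the lower half-plane when ω > 0 and in the upper half-plane when ω < 0.

Case ω > 0 (lower half-plane, clockwise contour ⇒ F(ω) = -2πi·ΣRes):
  Res_{z = - 14 i} g(z) = \frac{3 i \left(1 - 14 \omega\right) e^{- 14 \omega}}{28} (pole of order 2)
  F(ω) = -2πi·ΣRes = \frac{3 \pi \left(1 - 14 \omega\right) e^{- 14 \omega}}{14}

Case ω < 0 (upper half-plane, counterclockwise contour ⇒ F(ω) = +2πi·ΣRes):
  Res_{z = 14 i} g(z) = \frac{3 i \left(- 14 \omega - 1\right) e^{14 \omega}}{28} (pole of order 2)
  F(ω) = 2πi·ΣRes = \frac{3 \pi \left(14 \omega + 1\right) e^{14 \omega}}{14}

Both cases combine into a single formula in |ω|:

F(ω) = \frac{3 \pi \left(1 - 14 \left|{\omega}\right|\right) e^{- 14 \left|{\omega}\right|}}{14}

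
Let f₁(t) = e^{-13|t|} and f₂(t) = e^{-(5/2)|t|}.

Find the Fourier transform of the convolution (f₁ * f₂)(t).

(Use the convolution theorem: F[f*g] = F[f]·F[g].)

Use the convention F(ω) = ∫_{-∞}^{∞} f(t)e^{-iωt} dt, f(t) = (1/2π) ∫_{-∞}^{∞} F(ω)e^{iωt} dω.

F[f₁*f₂](ω) = \frac{520}{\left(\omega^{2} + 169\right) \left(4 \omega^{2} + 25\right)}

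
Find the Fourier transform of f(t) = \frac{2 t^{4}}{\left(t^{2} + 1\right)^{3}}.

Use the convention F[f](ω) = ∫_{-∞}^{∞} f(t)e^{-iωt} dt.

F(ω) = \frac{\pi \left(\omega^{2} - 5 \left|{\omega}\right| + 3\right) e^{- \left|{\omega}\right|}}{4}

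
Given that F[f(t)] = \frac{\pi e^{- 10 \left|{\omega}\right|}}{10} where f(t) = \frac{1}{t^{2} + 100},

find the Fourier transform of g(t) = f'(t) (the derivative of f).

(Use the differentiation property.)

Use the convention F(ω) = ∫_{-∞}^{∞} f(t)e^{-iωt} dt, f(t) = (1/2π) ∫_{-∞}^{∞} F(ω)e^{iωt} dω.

F[g](ω) = \frac{i \pi \omega e^{- 10 \left|{\omega}\right|}}{10}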